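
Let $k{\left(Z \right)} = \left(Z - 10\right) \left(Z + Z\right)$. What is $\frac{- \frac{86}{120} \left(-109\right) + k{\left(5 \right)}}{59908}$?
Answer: $\frac{1687}{3594480} \approx 0.00046933$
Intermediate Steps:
$k{\left(Z \right)} = 2 Z \left(-10 + Z\right)$ ($k{\left(Z \right)} = \left(-10 + Z\right) 2 Z = 2 Z \left(-10 + Z\right)$)
$\frac{- \frac{86}{120} \left(-109\right) + k{\left(5 \right)}}{59908} = \frac{- \frac{86}{120} \left(-109\right) + 2 \cdot 5 \left(-10 + 5\right)}{59908} = \left(\left(-86\right) \frac{1}{120} \left(-109\right) + 2 \cdot 5 \left(-5\right)\right) \frac{1}{59908} = \left(\left(- \frac{43}{60}\right) \left(-109\right) - 50\right) \frac{1}{59908} = \left(\frac{4687}{60} - 50\right) \frac{1}{59908} = \frac{1687}{60} \cdot \frac{1}{59908} = \frac{1687}{3594480}$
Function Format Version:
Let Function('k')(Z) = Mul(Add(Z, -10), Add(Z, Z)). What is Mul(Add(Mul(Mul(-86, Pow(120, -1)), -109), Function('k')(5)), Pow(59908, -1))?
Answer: Rational(1687, 3594480) ≈ 0.00046933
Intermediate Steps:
Function('k')(Z) = Mul(2, Z, Add(-10, Z)) (Function('k')(Z) = Mul(Add(-10, Z), Mul(2, Z)) = Mul(2, Z, Add(-10, Z)))
Mul(Add(Mul(Mul(-86, Pow(120, -1)), -109), Function('k')(5)), Pow(59908, -1)) = Mul(Add(Mul(Mul(-86, Pow(120, -1)), -109), Mul(2, 5, Add(-10, 5))), Pow(59908, -1)) = Mul(Add(Mul(Mul(-86, Rational(1, 120)), -109), Mul(2, 5, -5)), Rational(1, 59908)) = Mul(Add(Mul(Rational(-43, 60), -109), -50), Rational(1, 59908)) = Mul(Add(Rational(4687, 60), -50), Rational(1, 59908)) = Mul(Rational(1687, 60), Rational(1, 59908)) = Rational(1687, 3594480)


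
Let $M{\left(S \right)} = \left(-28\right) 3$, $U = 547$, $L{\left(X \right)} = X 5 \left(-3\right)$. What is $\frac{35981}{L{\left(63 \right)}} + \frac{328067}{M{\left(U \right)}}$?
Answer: $- \frac{14906939}{3780} \approx -3943.6$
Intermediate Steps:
$L{\left(X \right)} = - 15 X$ ($L{\left(X \right)} = 5 X \left(-3\right) = - 15 X$)
$M{\left(S \right)} = -84$
$\frac{35981}{L{\left(63 \right)}} + \frac{328067}{M{\left(U \right)}} = \frac{35981}{\left(-15\right) 63} + \frac{328067}{-84} = \frac{35981}{-945} + 328067 \left(- \frac{1}{84}\right) = 35981 \left(- \frac{1}{945}\right) - \frac{328067}{84} = - \frac{35981}{945} - \frac{328067}{84} = - \frac{14906939}{3780}$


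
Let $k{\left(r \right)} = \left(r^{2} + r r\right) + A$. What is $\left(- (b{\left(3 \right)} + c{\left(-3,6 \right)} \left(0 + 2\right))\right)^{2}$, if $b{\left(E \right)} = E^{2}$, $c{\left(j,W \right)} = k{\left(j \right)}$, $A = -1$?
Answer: $1849$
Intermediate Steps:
$k{\left(r \right)} = -1 + 2 r^{2}$ ($k{\left(r \right)} = \left(r^{2} + r r\right) - 1 = \left(r^{2} + r^{2}\right) - 1 = 2 r^{2} - 1 = -1 + 2 r^{2}$)
$c{\left(j,W \right)} = -1 + 2 j^{2}$
$\left(- (b{\left(3 \right)} + c{\left(-3,6 \right)} \left(0 + 2\right))\right)^{2} = \left(- (3^{2} + \left(-1 + 2 \left(-3\right)^{2}\right) \left(0 + 2\right))\right)^{2} = \left(- (9 + \left(-1 + 2 \cdot 9\right) 2)\right)^{2} = \left(- (9 + \left(-1 + 18\right) 2)\right)^{2} = \left(- (9 + 17 \cdot 2)\right)^{2} = \left(- (9 + 34)\right)^{2} = \left(\left(-1\right) 43\right)^{2} = \left(-43\right)^{2} = 1849$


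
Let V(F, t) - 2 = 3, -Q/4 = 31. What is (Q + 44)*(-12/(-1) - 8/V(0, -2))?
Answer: -832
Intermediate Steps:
Q = -124 (Q = -4*31 = -124)
V(F, t) = 5 (V(F, t) = 2 + 3 = 5)
(Q + 44)*(-12/(-1) - 8/V(0, -2)) = (-124 + 44)*(-12/(-1) - 8/5) = -80*(-12*(-1) - 8*⅕) = -80*(12 - 8/5) = -80*52/5 = -832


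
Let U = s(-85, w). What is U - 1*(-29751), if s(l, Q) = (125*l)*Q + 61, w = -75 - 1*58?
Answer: 1442937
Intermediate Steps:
w = -133 (w = -75 - 58 = -133)
s(l, Q) = 61 + 125*Q*l (s(l, Q) = 125*Q*l + 61 = 61 + 125*Q*l)
U = 1413186 (U = 61 + 125*(-133)*(-85) = 61 + 1413125 = 1413186)
U - 1*(-29751) = 1413186 - 1*(-29751) = 1413186 + 29751 = 1442937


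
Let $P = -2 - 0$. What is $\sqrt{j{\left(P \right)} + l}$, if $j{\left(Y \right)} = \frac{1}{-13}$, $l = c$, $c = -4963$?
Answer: $\frac{2 i \sqrt{209690}}{13} \approx 70.449 i$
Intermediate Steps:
$l = -4963$
$P = -2$ ($P = -2 + 0 = -2$)
$j{\left(Y \right)} = - \frac{1}{13}$
$\sqrt{j{\left(P \right)} + l} = \sqrt{- \frac{1}{13} - 4963} = \sqrt{- \frac{64520}{13}} = \frac{2 i \sqrt{209690}}{13}$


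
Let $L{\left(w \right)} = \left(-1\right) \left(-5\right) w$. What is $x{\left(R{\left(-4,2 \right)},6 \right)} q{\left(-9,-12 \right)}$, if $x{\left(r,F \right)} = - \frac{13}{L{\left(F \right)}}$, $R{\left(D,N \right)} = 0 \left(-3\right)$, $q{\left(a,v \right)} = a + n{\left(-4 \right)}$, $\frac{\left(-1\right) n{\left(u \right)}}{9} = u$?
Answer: $- \frac{117}{10} \approx -11.7$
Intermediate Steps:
$n{\left(u \right)} = - 9 u$
$q{\left(a,v \right)} = 36 + a$ ($q{\left(a,v \right)} = a - -36 = a + 36 = 36 + a$)
$L{\left(w \right)} = 5 w$
$R{\left(D,N \right)} = 0$
$x{\left(r,F \right)} = - \frac{13}{5 F}$
$x{\left(R{\left(-4,2 \right)},6 \right)} q{\left(-9,-12 \right)} = - \frac{13}{5 \cdot 6} \left(36 - 9\right) = \left(- \frac{13}{5}\right) \frac{1}{6} \cdot 27 = \left(- \frac{13}{30}\right) 27 = - \frac{117}{10}$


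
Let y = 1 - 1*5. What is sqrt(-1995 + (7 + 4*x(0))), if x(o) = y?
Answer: 2*I*sqrt(501) ≈ 44.766*I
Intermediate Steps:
y = -4 (y = 1 - 5 = -4)
x(o) = -4
sqrt(-1995 + (7 + 4*x(0))) = sqrt(-1995 + (7 + 4*(-4))) = sqrt(-1995 + (7 - 16)) = sqrt(-1995 - 9) = sqrt(-2004) = 2*I*sqrt(501)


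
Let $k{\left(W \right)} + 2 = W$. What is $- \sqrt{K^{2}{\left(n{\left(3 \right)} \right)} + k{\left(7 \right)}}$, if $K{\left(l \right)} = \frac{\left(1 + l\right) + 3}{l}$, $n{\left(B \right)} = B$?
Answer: $- \frac{\sqrt{94}}{3} \approx -3.2318$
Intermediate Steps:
$k{\left(W \right)} = -2 + W$
$K{\left(l \right)} = \frac{4 + l}{l}$
$- \sqrt{K^{2}{\left(n{\left(3 \right)} \right)} + k{\left(7 \right)}} = - \sqrt{\left(\frac{4 + 3}{3}\right)^{2} + \left(-2 + 7\right)} = - \sqrt{\left(\frac{1}{3} \cdot 7\right)^{2} + 5} = - \sqrt{\left(\frac{7}{3}\right)^{2} + 5} = - \sqrt{\frac{49}{9} + 5} = - \sqrt{\frac{94}{9}} = - \frac{\sqrt{94}}{3}$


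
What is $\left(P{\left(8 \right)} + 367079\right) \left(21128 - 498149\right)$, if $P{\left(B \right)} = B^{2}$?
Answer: $-175134921003$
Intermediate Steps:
$\left(P{\left(8 \right)} + 367079\right) \left(21128 - 498149\right) = \left(8^{2} + 367079\right) \left(21128 - 498149\right) = \left(64 + 367079\right) \left(-477021\right) = 367143 \left(-477021\right) = -175134921003$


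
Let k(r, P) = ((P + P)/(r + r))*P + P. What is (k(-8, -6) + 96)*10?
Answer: 855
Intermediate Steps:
k(r, P) = P + P²/r (k(r, P) = ((2*P)/((2*r)))*P + P = ((2*P)*(1/(2*r)))*P + P = (P/r)*P + P = P²/r + P = P + P²/r)
(k(-8, -6) + 96)*10 = (-6*(-6 - 8)/(-8) + 96)*10 = (-6*(-⅛)*(-14) + 96)*10 = (-21/2 + 96)*10 = (171/2)*10 = 855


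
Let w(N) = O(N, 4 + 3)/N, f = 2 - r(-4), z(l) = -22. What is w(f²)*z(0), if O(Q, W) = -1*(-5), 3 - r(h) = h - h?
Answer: -110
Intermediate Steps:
r(h) = 3 (r(h) = 3 - (h - h) = 3 - 1*0 = 3 + 0 = 3)
O(Q, W) = 5
f = -1 (f = 2 - 1*3 = 2 - 3 = -1)
w(N) = 5/N
w(f²)*z(0) = (5/((-1)²))*(-22) = (5/1)*(-22) = (5*1)*(-22) = 5*(-22) = -110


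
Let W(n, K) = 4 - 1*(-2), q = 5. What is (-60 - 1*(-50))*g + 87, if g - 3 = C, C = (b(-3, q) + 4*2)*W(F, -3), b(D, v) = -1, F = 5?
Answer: -363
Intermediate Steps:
W(n, K) = 6 (W(n, K) = 4 + 2 = 6)
C = 42 (C = (-1 + 4*2)*6 = (-1 + 8)*6 = 7*6 = 42)
g = 45 (g = 3 + 42 = 45)
(-60 - 1*(-50))*g + 87 = (-60 - 1*(-50))*45 + 87 = (-60 + 50)*45 + 87 = -10*45 + 87 = -450 + 87 = -363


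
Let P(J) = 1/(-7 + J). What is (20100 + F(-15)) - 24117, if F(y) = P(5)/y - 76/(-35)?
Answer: -843107/210 ≈ -4014.8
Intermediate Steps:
F(y) = 76/35 - 1/(2*y) (F(y) = 1/((-7 + 5)*y) - 76/(-35) = 1/((-2)*y) - 76*(-1/35) = -1/(2*y) + 76/35 = 76/35 - 1/(2*y))
(20100 + F(-15)) - 24117 = (20100 + (1/70)*(-35 + 152*(-15))/(-15)) - 24117 = (20100 + (1/70)*(-1/15)*(-35 - 2280)) - 24117 = (20100 + (1/70)*(-1/15)*(-2315)) - 24117 = (20100 + 463/210) - 24117 = 4221463/210 - 24117 = -843107/210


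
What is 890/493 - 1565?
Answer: -770655/493 ≈ -1563.2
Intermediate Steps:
890/493 - 1565 = -770655/493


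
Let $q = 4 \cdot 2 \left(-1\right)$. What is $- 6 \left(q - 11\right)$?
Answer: $114$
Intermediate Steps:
$q = -8$ ($q = 8 \left(-1\right) = -8$)
$- 6 \left(q - 11\right) = - 6 \left(-8 - 11\right) = \left(-6\right) \left(-19\right) = 114$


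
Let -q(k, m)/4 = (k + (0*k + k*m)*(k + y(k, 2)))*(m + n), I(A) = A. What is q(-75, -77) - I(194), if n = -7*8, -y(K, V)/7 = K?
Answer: 1382494906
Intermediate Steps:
y(K, V) = -7*K
n = -56
q(k, m) = -4*(-56 + m)*(k - 6*m*k²) (q(k, m) = -4*(k + (0*k + k*m)*(k - 7*k))*(m - 56) = -4*(k + (0 + k*m)*(-6*k))*(-56 + m) = -4*(k + (k*m)*(-6*k))*(-56 + m) = -4*(k - 6*m*k²)*(-56 + m) = -4*(-56 + m)*(k - 6*m*k²))
q(-75, -77) - I(194) = 4*(-75)*(56 - 1*(-77) - 336*(-75)*(-77) + 6*(-75)*(-77)²) - 1*194 = 4*(-75)*(56 + 77 - 1940400 + 6*(-75)*5929) - 194 = 4*(-75)*(56 + 77 - 1940400 - 2668050) - 194 = 4*(-75)*(-4608317) - 194 = 1382495100 - 194 = 1382494906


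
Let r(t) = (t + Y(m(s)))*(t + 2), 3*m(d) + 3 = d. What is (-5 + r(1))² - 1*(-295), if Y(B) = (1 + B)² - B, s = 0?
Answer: 296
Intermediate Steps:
m(d) = -1 + d/3
r(t) = (1 + t)*(2 + t) (r(t) = (t + ((1 + (-1 + (⅓)*0))² - (-1 + (⅓)*0)))*(t + 2) = (t + ((1 + (-1 + 0))² - (-1 + 0)))*(2 + t) = (t + ((1 - 1)² - 1*(-1)))*(2 + t) = (t + (0² + 1))*(2 + t) = (t + (0 + 1))*(2 + t) = (t + 1)*(2 + t) = (1 + t)*(2 + t))
(-5 + r(1))² - 1*(-295) = (-5 + (2 + 1² + 3*1))² - 1*(-295) = (-5 + (2 + 1 + 3))² + 295 = (-5 + 6)² + 295 = 1² + 295 = 1 + 295 = 296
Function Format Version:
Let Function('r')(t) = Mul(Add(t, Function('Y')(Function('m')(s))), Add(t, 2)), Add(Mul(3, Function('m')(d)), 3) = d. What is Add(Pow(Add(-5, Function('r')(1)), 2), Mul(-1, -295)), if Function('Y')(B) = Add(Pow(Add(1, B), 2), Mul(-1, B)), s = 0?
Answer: 296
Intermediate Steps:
Function('m')(d) = Add(-1, Mul(Rational(1, 3), d))
Function('r')(t) = Mul(Add(1, t), Add(2, t)) (Function('r')(t) = Mul(Add(t, Add(Pow(Add(1, Add(-1, Mul(Rational(1, 3), 0))), 2), Mul(-1, Add(-1, Mul(Rational(1, 3), 0))))), Add(t, 2)) = Mul(Add(t, Add(Pow(Add(1, Add(-1, 0)), 2), Mul(-1, Add(-1, 0)))), Add(2, t)) = Mul(Add(t, Add(Pow(Add(1, -1), 2), Mul(-1, -1))), Add(2, t)) = Mul(Add(t, Add(Pow(0, 2), 1)), Add(2, t)) = Mul(Add(t, Add(0, 1)), Add(2, t)) = Mul(Add(t, 1), Add(2, t)) = Mul(Add(1, t), Add(2, t)))
Add(Pow(Add(-5, Function('r')(1)), 2), Mul(-1, -295)) = Add(Pow(Add(-5, Add(2, Pow(1, 2), Mul(3, 1))), 2), Mul(-1, -295)) = Add(Pow(Add(-5, Add(2, 1, 3)), 2), 295) = Add(Pow(Add(-5, 6), 2), 295) = Add(Pow(1, 2), 295) = Add(1, 295) = 296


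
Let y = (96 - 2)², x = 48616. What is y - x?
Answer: -39780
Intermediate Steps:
y = 8836 (y = 94² = 8836)
y - x = 8836 - 1*48616 = 8836 - 48616 = -39780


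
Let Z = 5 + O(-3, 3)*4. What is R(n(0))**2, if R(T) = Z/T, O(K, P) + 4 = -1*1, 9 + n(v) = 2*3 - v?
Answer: 25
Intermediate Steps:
n(v) = -3 - v (n(v) = -9 + (2*3 - v) = -9 + (6 - v) = -3 - v)
O(K, P) = -5 (O(K, P) = -4 - 1*1 = -4 - 1 = -5)
Z = -15 (Z = 5 - 5*4 = 5 - 20 = -15)
R(T) = -15/T
R(n(0))**2 = (-15/(-3 - 1*0))**2 = (-15/(-3 + 0))**2 = (-15/(-3))**2 = (-15*(-1/3))**2 = 5**2 = 25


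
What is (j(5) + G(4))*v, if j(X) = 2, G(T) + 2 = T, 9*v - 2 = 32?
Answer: 136/9 ≈ 15.111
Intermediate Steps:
v = 34/9 (v = 2/9 + (⅑)*32 = 2/9 + 32/9 = 34/9 ≈ 3.7778)
G(T) = -2 + T
(j(5) + G(4))*v = (2 + (-2 + 4))*(34/9) = (2 + 2)*(34/9) = 4*(34/9) = 136/9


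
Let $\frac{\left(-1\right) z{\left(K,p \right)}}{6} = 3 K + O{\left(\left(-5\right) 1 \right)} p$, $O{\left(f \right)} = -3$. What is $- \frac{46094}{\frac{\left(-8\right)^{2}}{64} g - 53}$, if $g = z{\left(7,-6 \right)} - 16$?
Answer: $\frac{46094}{303} \approx 152.13$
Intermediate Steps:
$z{\left(K,p \right)} = - 18 K + 18 p$ ($z{\left(K,p \right)} = - 6 \left(3 K - 3 p\right) = - 6 \left(- 3 p + 3 K\right) = - 18 K + 18 p$)
$g = -250$ ($g = \left(\left(-18\right) 7 + 18 \left(-6\right)\right) - 16 = \left(-126 - 108\right) - 16 = -234 - 16 = -250$)
$- \frac{46094}{\frac{\left(-8\right)^{2}}{64} g - 53} = - \frac{46094}{\frac{\left(-8\right)^{2}}{64} \left(-250\right) - 53} = - \frac{46094}{64 \cdot \frac{1}{64} \left(-250\right) - 53} = - \frac{46094}{1 \left(-250\right) - 53} = - \frac{46094}{-250 - 53} = - \frac{46094}{-303} = \left(-46094\right) \left(- \frac{1}{303}\right) = \frac{46094}{303}$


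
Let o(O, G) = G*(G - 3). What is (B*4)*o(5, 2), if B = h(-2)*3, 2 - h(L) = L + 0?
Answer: -96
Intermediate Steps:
h(L) = 2 - L (h(L) = 2 - (L + 0) = 2 - L)
o(O, G) = G*(-3 + G)
B = 12 (B = (2 - 1*(-2))*3 = (2 + 2)*3 = 4*3 = 12)
(B*4)*o(5, 2) = (12*4)*(2*(-3 + 2)) = 48*(2*(-1)) = 48*(-2) = -96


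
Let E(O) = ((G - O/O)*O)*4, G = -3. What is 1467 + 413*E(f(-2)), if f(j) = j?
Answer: 14683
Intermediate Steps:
E(O) = -16*O (E(O) = ((-3 - O/O)*O)*4 = ((-3 - 1*1)*O)*4 = ((-3 - 1)*O)*4 = -4*O*4 = -16*O)
1467 + 413*E(f(-2)) = 1467 + 413*(-16*(-2)) = 1467 + 413*32 = 1467 + 13216 = 14683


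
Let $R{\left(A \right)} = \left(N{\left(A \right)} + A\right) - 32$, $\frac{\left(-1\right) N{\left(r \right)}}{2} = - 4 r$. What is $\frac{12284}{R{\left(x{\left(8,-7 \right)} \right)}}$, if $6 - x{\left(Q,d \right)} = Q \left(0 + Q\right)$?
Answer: $- \frac{6142}{277} \approx -22.173$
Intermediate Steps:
$N{\left(r \right)} = 8 r$ ($N{\left(r \right)} = - 2 \left(- 4 r\right) = 8 r$)
$x{\left(Q,d \right)} = 6 - Q^{2}$ ($x{\left(Q,d \right)} = 6 - Q \left(0 + Q\right) = 6 - Q Q = 6 - Q^{2}$)
$R{\left(A \right)} = -32 + 9 A$ ($R{\left(A \right)} = \left(8 A + A\right) - 32 = 9 A - 32 = -32 + 9 A$)
$\frac{12284}{R{\left(x{\left(8,-7 \right)} \right)}} = \frac{12284}{-32 + 9 \left(6 - 8^{2}\right)} = \frac{12284}{-32 + 9 \left(6 - 64\right)} = \frac{12284}{-32 + 9 \left(-58\right)} = \frac{12284}{-32 - 522} = \frac{12284}{-554} = 12284 \left(- \frac{1}{554}\right) = - \frac{6142}{277}$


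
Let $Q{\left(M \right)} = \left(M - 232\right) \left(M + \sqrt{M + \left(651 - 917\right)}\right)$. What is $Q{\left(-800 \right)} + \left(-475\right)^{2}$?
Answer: $1051225 - 1032 i \sqrt{1066} \approx 1.0512 \cdot 10^{6} - 33694.0 i$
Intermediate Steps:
$Q{\left(M \right)} = \left(-232 + M\right) \left(M + \sqrt{-266 + M}\right)$ ($Q{\left(M \right)} = \left(-232 + M\right) \left(M + \sqrt{M - 266}\right) = \left(-232 + M\right) \left(M + \sqrt{-266 + M}\right)$)
$Q{\left(-800 \right)} + \left(-475\right)^{2} = \left(\left(-800\right)^{2} - -185600 - 232 \sqrt{-266 - 800} - 800 \sqrt{-266 - 800}\right) + \left(-475\right)^{2} = \left(640000 + 185600 - 232 \sqrt{-1066} - 800 \sqrt{-1066}\right) + 225625 = \left(640000 + 185600 - 232 i \sqrt{1066} - 800 i \sqrt{1066}\right) + 225625 = \left(825600 - 1032 i \sqrt{1066}\right) + 225625 = 1051225 - 1032 i \sqrt{1066}$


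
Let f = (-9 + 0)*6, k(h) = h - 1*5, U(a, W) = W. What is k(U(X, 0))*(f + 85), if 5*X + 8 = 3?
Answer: -155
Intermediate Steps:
X = -1 (X = -8/5 + (⅕)*3 = -8/5 + ⅗ = -1)
k(h) = -5 + h (k(h) = h - 5 = -5 + h)
f = -54 (f = -9*6 = -54)
k(U(X, 0))*(f + 85) = (-5 + 0)*(-54 + 85) = -5*31 = -155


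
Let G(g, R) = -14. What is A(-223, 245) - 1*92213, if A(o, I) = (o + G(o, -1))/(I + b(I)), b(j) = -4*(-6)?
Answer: -24805534/269 ≈ -92214.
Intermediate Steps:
b(j) = 24
A(o, I) = (-14 + o)/(24 + I) (A(o, I) = (o - 14)/(I + 24) = (-14 + o)/(24 + I))
A(-223, 245) - 1*92213 = (-14 - 223)/(24 + 245) - 1*92213 = -237/269 - 92213 = -24805534/269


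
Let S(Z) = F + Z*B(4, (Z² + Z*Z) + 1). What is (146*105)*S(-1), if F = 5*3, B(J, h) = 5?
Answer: 153300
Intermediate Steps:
F = 15
S(Z) = 15 + 5*Z (S(Z) = 15 + Z*5 = 15 + 5*Z)
(146*105)*S(-1) = (146*105)*(15 + 5*(-1)) = 15330*(15 - 5) = 15330*10 = 153300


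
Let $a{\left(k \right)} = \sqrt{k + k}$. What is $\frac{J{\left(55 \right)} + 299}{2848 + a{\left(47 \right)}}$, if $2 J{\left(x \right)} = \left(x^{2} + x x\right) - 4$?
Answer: $\frac{4730528}{4055505} - \frac{1661 \sqrt{94}}{4055505} \approx 1.1625$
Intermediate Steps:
$a{\left(k \right)} = \sqrt{2} \sqrt{k}$ ($a{\left(k \right)} = \sqrt{2 k} = \sqrt{2} \sqrt{k}$)
$J{\left(x \right)} = -2 + x^{2}$ ($J{\left(x \right)} = \frac{\left(x^{2} + x x\right) - 4}{2} = \frac{\left(x^{2} + x^{2}\right) - 4}{2} = \frac{2 x^{2} - 4}{2} = \frac{-4 + 2 x^{2}}{2} = -2 + x^{2}$)
$\frac{J{\left(55 \right)} + 299}{2848 + a{\left(47 \right)}} = \frac{\left(-2 + 55^{2}\right) + 299}{2848 + \sqrt{2} \sqrt{47}} = \frac{\left(-2 + 3025\right) + 299}{2848 + \sqrt{94}} = \frac{3023 + 299}{2848 + \sqrt{94}} = \frac{3322}{2848 + \sqrt{94}}$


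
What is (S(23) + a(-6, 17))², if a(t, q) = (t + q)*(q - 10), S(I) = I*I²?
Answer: 149915536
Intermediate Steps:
S(I) = I³
a(t, q) = (-10 + q)*(q + t) (a(t, q) = (q + t)*(-10 + q) = (-10 + q)*(q + t))
(S(23) + a(-6, 17))² = (23³ + (17² - 10*17 - 10*(-6) + 17*(-6)))² = (12167 + (289 - 170 + 60 - 102))² = (12167 + 77)² = 12244² = 149915536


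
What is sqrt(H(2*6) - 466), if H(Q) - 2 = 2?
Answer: I*sqrt(462) ≈ 21.494*I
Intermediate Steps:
H(Q) = 4 (H(Q) = 2 + 2 = 4)
sqrt(H(2*6) - 466) = sqrt(4 - 466) = sqrt(-462) = I*sqrt(462)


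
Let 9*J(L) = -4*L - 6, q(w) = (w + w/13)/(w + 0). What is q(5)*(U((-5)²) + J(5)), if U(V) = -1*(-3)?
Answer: 14/117 ≈ 0.11966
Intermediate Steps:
q(w) = 14/13 (q(w) = (w + w*(1/13))/w = (w + w/13)/w = (14*w/13)/w = 14/13)
U(V) = 3
J(L) = -⅔ - 4*L/9 (J(L) = (-4*L - 6)/9 = (-6 - 4*L)/9 = -⅔ - 4*L/9)
q(5)*(U((-5)²) + J(5)) = 14*(3 + (-⅔ - 4/9*5))/13 = 14*(3 + (-⅔ - 20/9))/13 = 14*(3 - 26/9)/13 = (14/13)*(⅑) = 14/117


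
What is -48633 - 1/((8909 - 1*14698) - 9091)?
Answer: -723659039/14880 ≈ -48633.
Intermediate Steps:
-48633 - 1/((8909 - 1*14698) - 9091) = -48633 - 1/((8909 - 14698) - 9091) = -48633 - 1/(-5789 - 9091) = -48633 - 1/(-14880) = -48633 - 1*(-1/14880) = -48633 + 1/14880 = -723659039/14880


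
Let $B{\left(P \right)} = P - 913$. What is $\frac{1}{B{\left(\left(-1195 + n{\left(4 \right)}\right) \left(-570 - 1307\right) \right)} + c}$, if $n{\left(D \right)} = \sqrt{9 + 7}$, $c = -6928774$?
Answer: $- \frac{1}{4694180} \approx -2.1303 \cdot 10^{-7}$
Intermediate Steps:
$n{\left(D \right)} = 4$ ($n{\left(D \right)} = \sqrt{16} = 4$)
$B{\left(P \right)} = -913 + P$
$\frac{1}{B{\left(\left(-1195 + n{\left(4 \right)}\right) \left(-570 - 1307\right) \right)} + c} = \frac{1}{\left(-913 + \left(-1195 + 4\right) \left(-570 - 1307\right)\right) - 6928774} = \frac{1}{\left(-913 - -2235507\right) - 6928774} = \frac{1}{\left(-913 + 2235507\right) - 6928774} = \frac{1}{2234594 - 6928774} = \frac{1}{-4694180} = - \frac{1}{4694180}$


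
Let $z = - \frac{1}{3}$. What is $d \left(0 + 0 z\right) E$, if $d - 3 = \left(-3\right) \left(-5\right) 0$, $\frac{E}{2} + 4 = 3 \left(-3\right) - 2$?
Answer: $0$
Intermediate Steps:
$E = -30$ ($E = -8 + 2 \left(3 \left(-3\right) - 2\right) = -8 + 2 \left(-9 - 2\right) = -8 + 2 \left(-11\right) = -8 - 22 = -30$)
$z = - \frac{1}{3}$ ($z = \left(-1\right) \frac{1}{3} = - \frac{1}{3} \approx -0.33333$)
$d = 3$ ($d = 3 + \left(-3\right) \left(-5\right) 0 = 3 + 15 \cdot 0 = 3 + 0 = 3$)
$d \left(0 + 0 z\right) E = 3 \left(0 + 0 \left(- \frac{1}{3}\right)\right) \left(-30\right) = 3 \left(0 + 0\right) \left(-30\right) = 3 \cdot 0 \left(-30\right) = 0 \left(-30\right) = 0$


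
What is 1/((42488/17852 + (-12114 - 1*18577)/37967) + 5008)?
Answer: 169446721/848855490309 ≈ 0.00019962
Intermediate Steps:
1/((42488/17852 + (-12114 - 1*18577)/37967) + 5008) = 1/((42488*(1/17852) + (-12114 - 18577)*(1/37967)) + 5008) = 1/((10622/4463 - 30691*1/37967) + 5008) = 1/((10622/4463 - 30691/37967) + 5008) = 1/(266311541/169446721 + 5008) = 1/(848855490309/169446721) = 169446721/848855490309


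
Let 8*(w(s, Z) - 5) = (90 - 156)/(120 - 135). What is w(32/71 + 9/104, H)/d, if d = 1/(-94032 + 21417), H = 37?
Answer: -1612053/4 ≈ -4.0301e+5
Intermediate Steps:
w(s, Z) = 111/20 (w(s, Z) = 5 + ((90 - 156)/(120 - 135))/8 = 5 + (-66/(-15))/8 = 5 + (-66*(-1/15))/8 = 5 + (⅛)*(22/5) = 5 + 11/20 = 111/20)
d = -1/72615 (d = 1/(-72615) = -1/72615 ≈ -1.3771e-5)
w(32/71 + 9/104, H)/d = 111/(20*(-1/72615)) = (111/20)*(-72615) = -1612053/4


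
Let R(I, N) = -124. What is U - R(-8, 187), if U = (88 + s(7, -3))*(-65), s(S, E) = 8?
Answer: -6116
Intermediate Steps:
U = -6240 (U = (88 + 8)*(-65) = 96*(-65) = -6240)
U - R(-8, 187) = -6240 - 1*(-124) = -6240 + 124 = -6116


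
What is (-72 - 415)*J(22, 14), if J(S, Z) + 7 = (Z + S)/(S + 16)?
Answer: 56005/19 ≈ 2947.6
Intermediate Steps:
J(S, Z) = -7 + (S + Z)/(16 + S) (J(S, Z) = -7 + (Z + S)/(S + 16) = -7 + (S + Z)/(16 + S))
(-72 - 415)*J(22, 14) = (-72 - 415)*((-112 + 14 - 6*22)/(16 + 22)) = -487*(-112 + 14 - 132)/38 = -487*(-230)/38 = -487*(-115/19) = 56005/19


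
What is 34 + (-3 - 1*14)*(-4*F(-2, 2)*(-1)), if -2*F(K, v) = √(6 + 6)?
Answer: 34 + 68*√3 ≈ 151.78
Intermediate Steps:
F(K, v) = -√3 (F(K, v) = -√(6 + 6)/2 = -√3)
34 + (-3 - 1*14)*(-4*F(-2, 2)*(-1)) = 34 + (-3 - 1*14)*(-(-4)*√3*(-1)) = 34 + (-3 - 14)*((4*√3)*(-1)) = 34 - (-68)*√3 = 34 + 68*√3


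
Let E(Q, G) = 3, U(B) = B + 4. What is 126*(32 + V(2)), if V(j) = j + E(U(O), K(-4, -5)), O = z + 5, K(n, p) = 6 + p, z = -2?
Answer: 4662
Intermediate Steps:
O = 3 (O = -2 + 5 = 3)
U(B) = 4 + B
V(j) = 3 + j (V(j) = j + 3 = 3 + j)
126*(32 + V(2)) = 126*(32 + (3 + 2)) = 126*(32 + 5) = 126*37 = 4662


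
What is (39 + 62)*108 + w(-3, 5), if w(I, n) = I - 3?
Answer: 10902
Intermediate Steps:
w(I, n) = -3 + I
(39 + 62)*108 + w(-3, 5) = (39 + 62)*108 + (-3 - 3) = 101*108 - 6 = 10908 - 6 = 10902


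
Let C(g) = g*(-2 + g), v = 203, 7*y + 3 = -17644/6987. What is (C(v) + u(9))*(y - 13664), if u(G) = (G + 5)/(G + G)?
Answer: -2062470024566/3699 ≈ -5.5758e+8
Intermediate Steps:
y = -5515/6987 (y = -3/7 + (-17644/6987)/7 = -3/7 + (-17644*1/6987)/7 = -3/7 + (⅐)*(-17644/6987) = -3/7 - 17644/48909 = -5515/6987 ≈ -0.78932)
u(G) = (5 + G)/(2*G) (u(G) = (5 + G)/((2*G)) = (5 + G)*(1/(2*G)) = (5 + G)/(2*G))
(C(v) + u(9))*(y - 13664) = (203*(-2 + 203) + (½)*(5 + 9)/9)*(-5515/6987 - 13664) = (203*201 + (½)*(⅑)*14)*(-95475883/6987) = (40803 + 7/9)*(-95475883/6987) = (367234/9)*(-95475883/6987) = -2062470024566/3699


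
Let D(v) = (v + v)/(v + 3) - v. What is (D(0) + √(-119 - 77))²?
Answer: -196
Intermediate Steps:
D(v) = -v + 2*v/(3 + v) (D(v) = (2*v)/(3 + v) - v = 2*v/(3 + v) - v = -v + 2*v/(3 + v))
(D(0) + √(-119 - 77))² = (-1*0*(1 + 0)/(3 + 0) + √(-119 - 77))² = (-1*0*1/3 + √(-196))² = (-1*0*⅓*1 + 14*I)² = (0 + 14*I)² = (14*I)² = -196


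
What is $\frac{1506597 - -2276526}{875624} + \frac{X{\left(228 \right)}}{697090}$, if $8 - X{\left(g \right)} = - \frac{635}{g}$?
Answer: $\frac{37579909844461}{8698039461780} \approx 4.3205$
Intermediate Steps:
$X{\left(g \right)} = 8 + \frac{635}{g}$ ($X{\left(g \right)} = 8 - - \frac{635}{g} = 8 + \frac{635}{g}$)
$\frac{1506597 - -2276526}{875624} + \frac{X{\left(228 \right)}}{697090} = \frac{1506597 - -2276526}{875624} + \frac{8 + \frac{635}{228}}{697090} = \left(1506597 + 2276526\right) \frac{1}{875624} + \left(8 + 635 \cdot \frac{1}{228}\right) \frac{1}{697090} = 3783123 \cdot \frac{1}{875624} + \left(8 + \frac{635}{228}\right) \frac{1}{697090} = \frac{3783123}{875624} + \frac{2459}{228} \cdot \frac{1}{697090} = \frac{3783123}{875624} + \frac{2459}{158936520} = \frac{37579909844461}{8698039461780}$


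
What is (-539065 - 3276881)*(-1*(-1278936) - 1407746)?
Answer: 491532004260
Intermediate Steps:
(-539065 - 3276881)*(-1*(-1278936) - 1407746) = -3815946*(1278936 - 1407746) = -3815946*(-128810) = 491532004260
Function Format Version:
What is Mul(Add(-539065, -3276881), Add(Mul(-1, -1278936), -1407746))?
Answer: 491532004260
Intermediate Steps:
Mul(Add(-539065, -3276881), Add(Mul(-1, -1278936), -1407746)) = Mul(-3815946, Add(1278936, -1407746)) = Mul(-3815946, -128810) = 491532004260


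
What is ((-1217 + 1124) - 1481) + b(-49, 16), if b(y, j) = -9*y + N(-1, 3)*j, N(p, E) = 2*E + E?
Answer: -989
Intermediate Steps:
N(p, E) = 3*E
b(y, j) = -9*y + 9*j (b(y, j) = -9*y + (3*3)*j = -9*y + 9*j)
((-1217 + 1124) - 1481) + b(-49, 16) = ((-1217 + 1124) - 1481) + (-9*(-49) + 9*16) = (-93 - 1481) + (441 + 144) = -1574 + 585 = -989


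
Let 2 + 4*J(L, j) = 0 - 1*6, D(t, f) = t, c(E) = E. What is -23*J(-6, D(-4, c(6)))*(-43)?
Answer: -1978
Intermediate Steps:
J(L, j) = -2 (J(L, j) = -½ + (0 - 1*6)/4 = -½ + (0 - 6)/4 = -½ + (¼)*(-6) = -½ - 3/2 = -2)
-23*J(-6, D(-4, c(6)))*(-43) = -23*(-2)*(-43) = 46*(-43) = -1978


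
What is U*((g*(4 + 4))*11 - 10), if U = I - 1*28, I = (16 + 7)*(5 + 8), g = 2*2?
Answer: 92682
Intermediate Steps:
g = 4
I = 299 (I = 23*13 = 299)
U = 271 (U = 299 - 1*28 = 299 - 28 = 271)
U*((g*(4 + 4))*11 - 10) = 271*((4*(4 + 4))*11 - 10) = 271*((4*8)*11 - 10) = 271*(32*11 - 10) = 271*(352 - 10) = 271*342 = 92682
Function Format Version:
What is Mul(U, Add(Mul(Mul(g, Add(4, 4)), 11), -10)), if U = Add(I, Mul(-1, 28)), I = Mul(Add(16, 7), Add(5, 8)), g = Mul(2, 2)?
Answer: 92682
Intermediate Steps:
g = 4
I = 299 (I = Mul(23, 13) = 299)
U = 271 (U = Add(299, Mul(-1, 28)) = Add(299, -28) = 271)
Mul(U, Add(Mul(Mul(g, Add(4, 4)), 11), -10)) = Mul(271, Add(Mul(Mul(4, Add(4, 4)), 11), -10)) = Mul(271, Add(Mul(Mul(4, 8), 11), -10)) = Mul(271, Add(Mul(32, 11), -10)) = Mul(271, Add(352, -10)) = Mul(271, 342) = 92682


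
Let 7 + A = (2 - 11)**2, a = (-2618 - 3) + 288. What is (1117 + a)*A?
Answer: -89984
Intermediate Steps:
a = -2333 (a = -2621 + 288 = -2333)
A = 74 (A = -7 + (2 - 11)**2 = -7 + (-9)**2 = -7 + 81 = 74)
(1117 + a)*A = (1117 - 2333)*74 = -1216*74 = -89984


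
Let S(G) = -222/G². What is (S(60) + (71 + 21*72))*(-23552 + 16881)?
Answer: -6335868973/600 ≈ -1.0560e+7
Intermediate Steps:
S(G) = -222/G²
(S(60) + (71 + 21*72))*(-23552 + 16881) = (-222/60² + (71 + 21*72))*(-23552 + 16881) = (-222*1/3600 + (71 + 1512))*(-6671) = (-37/600 + 1583)*(-6671) = (949763/600)*(-6671) = -6335868973/600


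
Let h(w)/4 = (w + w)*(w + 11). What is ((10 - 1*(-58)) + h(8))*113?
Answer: 145092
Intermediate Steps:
h(w) = 8*w*(11 + w) (h(w) = 4*((w + w)*(w + 11)) = 4*((2*w)*(11 + w)) = 4*(2*w*(11 + w)) = 8*w*(11 + w))
((10 - 1*(-58)) + h(8))*113 = ((10 - 1*(-58)) + 8*8*(11 + 8))*113 = ((10 + 58) + 8*8*19)*113 = (68 + 1216)*113 = 1284*113 = 145092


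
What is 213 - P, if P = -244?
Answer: 457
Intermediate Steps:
213 - P = 213 - 1*(-244) = 213 + 244 = 457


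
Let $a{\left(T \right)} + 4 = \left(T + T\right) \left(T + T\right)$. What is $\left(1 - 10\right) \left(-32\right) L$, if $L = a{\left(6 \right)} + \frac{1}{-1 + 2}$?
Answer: $40608$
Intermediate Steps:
$a{\left(T \right)} = -4 + 4 T^{2}$ ($a{\left(T \right)} = -4 + \left(T + T\right) \left(T + T\right) = -4 + 2 T 2 T = -4 + 4 T^{2}$)
$L = 141$ ($L = \left(-4 + 4 \cdot 6^{2}\right) + \frac{1}{-1 + 2} = \left(-4 + 4 \cdot 36\right) + 1^{-1} = \left(-4 + 144\right) + 1 = 140 + 1 = 141$)
$\left(1 - 10\right) \left(-32\right) L = \left(1 - 10\right) \left(-32\right) 141 = \left(-9\right) \left(-32\right) 141 = 288 \cdot 141 = 40608$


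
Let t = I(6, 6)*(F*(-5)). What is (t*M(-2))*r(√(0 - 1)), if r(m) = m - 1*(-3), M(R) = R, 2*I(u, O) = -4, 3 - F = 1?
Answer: -120 - 40*I ≈ -120.0 - 40.0*I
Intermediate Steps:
F = 2 (F = 3 - 1*1 = 3 - 1 = 2)
I(u, O) = -2 (I(u, O) = (½)*(-4) = -2)
t = 20 (t = -4*(-5) = -2*(-10) = 20)
r(m) = 3 + m (r(m) = m + 3 = 3 + m)
(t*M(-2))*r(√(0 - 1)) = (20*(-2))*(3 + √(0 - 1)) = -40*(3 + √(-1)) = -40*(3 + I) = -120 - 40*I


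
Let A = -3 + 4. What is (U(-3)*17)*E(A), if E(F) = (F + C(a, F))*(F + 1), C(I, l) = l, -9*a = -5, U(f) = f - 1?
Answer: -272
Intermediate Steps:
U(f) = -1 + f
a = 5/9 (a = -⅑*(-5) = 5/9 ≈ 0.55556)
A = 1
E(F) = 2*F*(1 + F) (E(F) = (F + F)*(F + 1) = (2*F)*(1 + F) = 2*F*(1 + F))
(U(-3)*17)*E(A) = ((-1 - 3)*17)*(2*1*(1 + 1)) = (-4*17)*(2*1*2) = -68*4 = -272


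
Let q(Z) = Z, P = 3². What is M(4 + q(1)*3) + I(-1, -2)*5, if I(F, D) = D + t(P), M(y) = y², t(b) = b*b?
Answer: 444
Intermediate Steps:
P = 9
t(b) = b²
I(F, D) = 81 + D (I(F, D) = D + 9² = D + 81 = 81 + D)
M(4 + q(1)*3) + I(-1, -2)*5 = (4 + 1*3)² + (81 - 2)*5 = (4 + 3)² + 79*5 = 7² + 395 = 49 + 395 = 444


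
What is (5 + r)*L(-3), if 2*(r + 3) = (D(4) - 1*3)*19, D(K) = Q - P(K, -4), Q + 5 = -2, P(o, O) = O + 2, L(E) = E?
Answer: 222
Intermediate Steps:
P(o, O) = 2 + O
Q = -7 (Q = -5 - 2 = -7)
D(K) = -5 (D(K) = -7 - (2 - 4) = -7 - 1*(-2) = -7 + 2 = -5)
r = -79 (r = -3 + ((-5 - 1*3)*19)/2 = -3 + ((-5 - 3)*19)/2 = -3 + (-8*19)/2 = -3 + (½)*(-152) = -3 - 76 = -79)
(5 + r)*L(-3) = (5 - 79)*(-3) = -74*(-3) = 222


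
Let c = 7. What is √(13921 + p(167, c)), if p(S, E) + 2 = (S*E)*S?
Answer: 9*√2582 ≈ 457.32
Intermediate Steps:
p(S, E) = -2 + E*S² (p(S, E) = -2 + (S*E)*S = -2 + (E*S)*S = -2 + E*S²)
√(13921 + p(167, c)) = √(13921 + (-2 + 7*167²)) = √(13921 + (-2 + 7*27889)) = √(13921 + (-2 + 195223)) = √(13921 + 195221) = √209142 = 9*√2582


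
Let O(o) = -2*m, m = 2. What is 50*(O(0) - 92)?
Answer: -4800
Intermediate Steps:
O(o) = -4 (O(o) = -2*2 = -4)
50*(O(0) - 92) = 50*(-4 - 92) = 50*(-96) = -4800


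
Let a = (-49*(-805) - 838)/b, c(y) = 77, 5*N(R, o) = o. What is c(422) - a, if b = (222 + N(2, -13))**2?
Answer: 91697318/1203409 ≈ 76.198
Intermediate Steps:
N(R, o) = o/5
b = 1203409/25 (b = (222 + (1/5)*(-13))**2 = (222 - 13/5)**2 = (1097/5)**2 = 1203409/25 ≈ 48136.)
a = 965175/1203409 (a = (-49*(-805) - 838)/(1203409/25) = (39445 - 838)*(25/1203409) = 38607*(25/1203409) = 965175/1203409 ≈ 0.80203)
c(422) - a = 77 - 1*965175/1203409 = 77 - 965175/1203409 = 91697318/1203409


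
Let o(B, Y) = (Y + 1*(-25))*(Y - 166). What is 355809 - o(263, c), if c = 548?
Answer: 156023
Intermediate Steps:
o(B, Y) = (-166 + Y)*(-25 + Y) (o(B, Y) = (Y - 25)*(-166 + Y) = (-25 + Y)*(-166 + Y) = (-166 + Y)*(-25 + Y))
355809 - o(263, c) = 355809 - (4150 + 548**2 - 191*548) = 355809 - (4150 + 300304 - 104668) = 355809 - 1*199786 = 355809 - 199786 = 156023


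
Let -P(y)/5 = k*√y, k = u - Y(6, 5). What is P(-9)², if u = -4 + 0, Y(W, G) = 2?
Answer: -8100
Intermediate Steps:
u = -4
k = -6 (k = -4 - 1*2 = -4 - 2 = -6)
P(y) = 30*√y (P(y) = -(-30)*√y = 30*√y)
P(-9)² = (30*√(-9))² = (30*(3*I))² = (90*I)² = -8100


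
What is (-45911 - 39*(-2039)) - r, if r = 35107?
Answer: -1497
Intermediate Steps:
(-45911 - 39*(-2039)) - r = (-45911 - 39*(-2039)) - 1*35107 = (-45911 - 1*(-79521)) - 35107 = (-45911 + 79521) - 35107 = 33610 - 35107 = -1497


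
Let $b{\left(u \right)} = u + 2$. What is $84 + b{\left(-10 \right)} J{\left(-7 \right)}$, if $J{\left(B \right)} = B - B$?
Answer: $84$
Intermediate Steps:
$J{\left(B \right)} = 0$
$b{\left(u \right)} = 2 + u$
$84 + b{\left(-10 \right)} J{\left(-7 \right)} = 84 + \left(2 - 10\right) 0 = 84 - 0 = 84 + 0 = 84$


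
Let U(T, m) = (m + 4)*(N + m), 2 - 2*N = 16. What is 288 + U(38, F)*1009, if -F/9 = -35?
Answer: 99136556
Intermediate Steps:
F = 315 (F = -9*(-35) = 315)
N = -7 (N = 1 - ½*16 = 1 - 8 = -7)
U(T, m) = (-7 + m)*(4 + m) (U(T, m) = (m + 4)*(-7 + m) = (4 + m)*(-7 + m) = (-7 + m)*(4 + m))
288 + U(38, F)*1009 = 288 + (-28 + 315² - 3*315)*1009 = 288 + (-28 + 99225 - 945)*1009 = 288 + 98252*1009 = 288 + 99136268 = 99136556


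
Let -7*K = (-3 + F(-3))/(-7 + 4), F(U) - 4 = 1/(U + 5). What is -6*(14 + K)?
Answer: -591/7 ≈ -84.429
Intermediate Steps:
F(U) = 4 + 1/(5 + U) (F(U) = 4 + 1/(U + 5) = 4 + 1/(5 + U))
K = 1/14 (K = -(-3 + (21 + 4*(-3))/(5 - 3))/(7*(-7 + 4)) = -(-3 + (21 - 12)/2)/(7*(-3)) = -(-3 + (1/2)*9)*(-1)/(7*3) = -(-3 + 9/2)*(-1)/(7*3) = -3*(-1)/(14*3) = -1/7*(-1/2) = 1/14 ≈ 0.071429)
-6*(14 + K) = -6*(14 + 1/14) = -6*197/14 = -591/7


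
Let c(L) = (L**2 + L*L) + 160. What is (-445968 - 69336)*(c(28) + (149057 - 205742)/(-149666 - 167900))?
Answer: -141402182978916/158783 ≈ -8.9054e+8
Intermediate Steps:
c(L) = 160 + 2*L**2 (c(L) = (L**2 + L**2) + 160 = 2*L**2 + 160 = 160 + 2*L**2)
(-445968 - 69336)*(c(28) + (149057 - 205742)/(-149666 - 167900)) = (-445968 - 69336)*((160 + 2*28**2) + (149057 - 205742)/(-149666 - 167900)) = -515304*((160 + 2*784) - 56685/(-317566)) = -515304*((160 + 1568) - 56685*(-1/317566)) = -515304*(1728 + 56685/317566) = -515304*548810733/317566 = -141402182978916/158783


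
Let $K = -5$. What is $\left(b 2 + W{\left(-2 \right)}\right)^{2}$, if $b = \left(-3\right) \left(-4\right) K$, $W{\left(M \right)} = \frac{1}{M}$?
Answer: $\frac{58081}{4} \approx 14520.0$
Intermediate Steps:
$b = -60$ ($b = \left(-3\right) \left(-4\right) \left(-5\right) = 12 \left(-5\right) = -60$)
$\left(b 2 + W{\left(-2 \right)}\right)^{2} = \left(\left(-60\right) 2 + \frac{1}{-2}\right)^{2} = \left(-120 - \frac{1}{2}\right)^{2} = \left(- \frac{241}{2}\right)^{2} = \frac{58081}{4}$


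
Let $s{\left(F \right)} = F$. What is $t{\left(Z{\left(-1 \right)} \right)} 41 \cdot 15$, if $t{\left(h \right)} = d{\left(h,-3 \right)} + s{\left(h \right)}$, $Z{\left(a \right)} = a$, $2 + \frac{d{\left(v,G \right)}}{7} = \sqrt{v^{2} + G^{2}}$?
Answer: $-9225 + 4305 \sqrt{10} \approx 4388.6$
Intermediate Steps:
$d{\left(v,G \right)} = -14 + 7 \sqrt{G^{2} + v^{2}}$ ($d{\left(v,G \right)} = -14 + 7 \sqrt{v^{2} + G^{2}} = -14 + 7 \sqrt{G^{2} + v^{2}}$)
$t{\left(h \right)} = -14 + h + 7 \sqrt{9 + h^{2}}$ ($t{\left(h \right)} = \left(-14 + 7 \sqrt{\left(-3\right)^{2} + h^{2}}\right) + h = \left(-14 + 7 \sqrt{9 + h^{2}}\right) + h = -14 + h + 7 \sqrt{9 + h^{2}}$)
$t{\left(Z{\left(-1 \right)} \right)} 41 \cdot 15 = \left(-14 - 1 + 7 \sqrt{9 + \left(-1\right)^{2}}\right) 41 \cdot 15 = \left(-14 - 1 + 7 \sqrt{9 + 1}\right) 41 \cdot 15 = \left(-14 - 1 + 7 \sqrt{10}\right) 41 \cdot 15 = \left(-15 + 7 \sqrt{10}\right) 41 \cdot 15 = \left(-615 + 287 \sqrt{10}\right) 15 = -9225 + 4305 \sqrt{10}$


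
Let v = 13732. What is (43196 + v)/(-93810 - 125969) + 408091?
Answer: 89689774961/219779 ≈ 4.0809e+5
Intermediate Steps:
(43196 + v)/(-93810 - 125969) + 408091 = (43196 + 13732)/(-93810 - 125969) + 408091 = 56928/(-219779) + 408091 = 56928*(-1/219779) + 408091 = -56928/219779 + 408091 = 89689774961/219779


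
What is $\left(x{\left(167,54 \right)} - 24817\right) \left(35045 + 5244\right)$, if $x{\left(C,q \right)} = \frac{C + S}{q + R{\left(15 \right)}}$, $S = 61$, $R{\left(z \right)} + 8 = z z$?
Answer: $- \frac{270950736731}{271} \approx -9.9982 \cdot 10^{8}$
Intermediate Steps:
$R{\left(z \right)} = -8 + z^{2}$ ($R{\left(z \right)} = -8 + z z = -8 + z^{2}$)
$x{\left(C,q \right)} = \frac{61 + C}{217 + q}$ ($x{\left(C,q \right)} = \frac{C + 61}{q - \left(8 - 15^{2}\right)} = \frac{61 + C}{q + \left(-8 + 225\right)} = \frac{61 + C}{q + 217} = \frac{61 + C}{217 + q}$)
$\left(x{\left(167,54 \right)} - 24817\right) \left(35045 + 5244\right) = \left(\frac{61 + 167}{217 + 54} - 24817\right) \left(35045 + 5244\right) = \left(\frac{1}{271} \cdot 228 - 24817\right) 40289 = \left(\frac{228}{271} - 24817\right) 40289 = \left(- \frac{6725179}{271}\right) 40289 = - \frac{270950736731}{271}$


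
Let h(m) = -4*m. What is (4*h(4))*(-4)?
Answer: 256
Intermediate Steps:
(4*h(4))*(-4) = (4*(-4*4))*(-4) = (4*(-16))*(-4) = -64*(-4) = 256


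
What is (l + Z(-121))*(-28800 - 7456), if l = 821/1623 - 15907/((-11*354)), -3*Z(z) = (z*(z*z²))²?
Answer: 17725188921332289740909648/31919 ≈ 5.5532e+20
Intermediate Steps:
Z(z) = -z⁸/3
l = 9671345/2106654 (l = 821*(1/1623) - 15907/(-3894) = 821/1623 - 15907*(-1/3894) = 821/1623 + 15907/3894 = 9671345/2106654 ≈ 4.5909)
(l + Z(-121))*(-28800 - 7456) = (9671345/2106654 - ⅓*(-121)⁸)*(-28800 - 7456) = (9671345/2106654 - ⅓*45949729863572161)*(-36256) = (9671345/2106654 - 45949729863572161/3)*(-36256) = -10755575801779302027251/702218*(-36256) = 17725188921332289740909648/31919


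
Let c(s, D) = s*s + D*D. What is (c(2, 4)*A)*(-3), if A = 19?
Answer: -1140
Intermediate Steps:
c(s, D) = D² + s² (c(s, D) = s² + D² = D² + s²)
(c(2, 4)*A)*(-3) = ((4² + 2²)*19)*(-3) = ((16 + 4)*19)*(-3) = (20*19)*(-3) = 380*(-3) = -1140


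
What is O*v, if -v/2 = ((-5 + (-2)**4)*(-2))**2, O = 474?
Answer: -458832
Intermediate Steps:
v = -968 (v = -2*4*(-5 + (-2)**4)**2 = -2*4*(-5 + 16)**2 = -2*(11*(-2))**2 = -2*(-22)**2 = -2*484 = -968)
O*v = 474*(-968) = -458832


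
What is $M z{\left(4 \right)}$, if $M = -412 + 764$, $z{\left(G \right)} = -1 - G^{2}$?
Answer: $-5984$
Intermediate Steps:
$M = 352$
$M z{\left(4 \right)} = 352 \left(-1 - 4^{2}\right) = 352 \left(-1 - 16\right) = 352 \left(-17\right) = -5984$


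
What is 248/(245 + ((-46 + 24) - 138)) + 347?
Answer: 29743/85 ≈ 349.92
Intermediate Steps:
248/(245 + ((-46 + 24) - 138)) + 347 = 248/(245 + (-22 - 138)) + 347 = 248/(245 - 160) + 347 = 248/85 + 347 = 29743/85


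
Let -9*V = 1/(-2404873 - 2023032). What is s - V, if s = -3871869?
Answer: -154298412940006/39851145 ≈ -3.8719e+6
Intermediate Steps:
V = 1/39851145 (V = -1/(9*(-2404873 - 2023032)) = -⅑/(-4427905) = -⅑*(-1/4427905) = 1/39851145 ≈ 2.5093e-8)
s - V = -3871869 - 1*1/39851145 = -3871869 - 1/39851145 = -154298412940006/39851145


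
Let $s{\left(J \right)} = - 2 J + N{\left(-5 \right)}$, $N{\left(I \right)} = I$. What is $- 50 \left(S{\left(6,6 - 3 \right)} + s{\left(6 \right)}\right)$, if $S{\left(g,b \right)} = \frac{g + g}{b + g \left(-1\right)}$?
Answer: $1050$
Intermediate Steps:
$s{\left(J \right)} = -5 - 2 J$ ($s{\left(J \right)} = - 2 J - 5 = -5 - 2 J$)
$S{\left(g,b \right)} = \frac{2 g}{b - g}$
$- 50 \left(S{\left(6,6 - 3 \right)} + s{\left(6 \right)}\right) = - 50 \left(2 \cdot 6 \frac{1}{\left(6 - 3\right) - 6} - 17\right) = - 50 \left(2 \cdot 6 \frac{1}{3 - 6} - 17\right) = - 50 \left(2 \cdot 6 \frac{1}{-3} - 17\right) = - 50 \left(2 \cdot 6 \left(- \frac{1}{3}\right) - 17\right) = - 50 \left(-4 - 17\right) = \left(-50\right) \left(-21\right) = 1050$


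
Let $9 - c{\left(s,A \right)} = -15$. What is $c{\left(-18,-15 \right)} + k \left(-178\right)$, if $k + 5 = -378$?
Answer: $68198$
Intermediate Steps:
$k = -383$ ($k = -5 - 378 = -383$)
$c{\left(s,A \right)} = 24$ ($c{\left(s,A \right)} = 9 - -15 = 9 + 15 = 24$)
$c{\left(-18,-15 \right)} + k \left(-178\right) = 24 - -68174 = 24 + 68174 = 68198$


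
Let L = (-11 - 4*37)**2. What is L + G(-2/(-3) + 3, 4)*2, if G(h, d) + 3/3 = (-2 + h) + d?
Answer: 75871/3 ≈ 25290.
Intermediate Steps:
G(h, d) = -3 + d + h (G(h, d) = -1 + ((-2 + h) + d) = -1 + (-2 + d + h) = -3 + d + h)
L = 25281 (L = (-11 - 148)**2 = (-159)**2 = 25281)
L + G(-2/(-3) + 3, 4)*2 = 25281 + (-3 + 4 + (-2/(-3) + 3))*2 = 25281 + (-3 + 4 + (-2*(-1/3) + 3))*2 = 25281 + (-3 + 4 + (2/3 + 3))*2 = 25281 + (-3 + 4 + 11/3)*2 = 25281 + (14/3)*2 = 25281 + 28/3 = 75871/3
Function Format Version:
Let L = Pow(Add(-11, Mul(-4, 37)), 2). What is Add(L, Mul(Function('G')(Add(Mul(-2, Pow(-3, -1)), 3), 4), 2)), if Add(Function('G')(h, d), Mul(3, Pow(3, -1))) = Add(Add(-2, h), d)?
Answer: Rational(75871, 3) ≈ 25290.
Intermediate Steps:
Function('G')(h, d) = Add(-3, d, h) (Function('G')(h, d) = Add(-1, Add(Add(-2, h), d)) = Add(-1, Add(-2, d, h)) = Add(-3, d, h))
L = 25281 (L = Pow(Add(-11, -148), 2) = Pow(-159, 2) = 25281)
Add(L, Mul(Function('G')(Add(Mul(-2, Pow(-3, -1)), 3), 4), 2)) = Add(25281, Mul(Add(-3, 4, Add(Mul(-2, Pow(-3, -1)), 3)), 2)) = Add(25281, Mul(Add(-3, 4, Add(Mul(-2, Rational(-1, 3)), 3)), 2)) = Add(25281, Mul(Add(-3, 4, Add(Rational(2, 3), 3)), 2)) = Add(25281, Mul(Add(-3, 4, Rational(11, 3)), 2)) = Add(25281, Mul(Rational(14, 3), 2)) = Add(25281, Rational(28, 3)) = Rational(75871, 3)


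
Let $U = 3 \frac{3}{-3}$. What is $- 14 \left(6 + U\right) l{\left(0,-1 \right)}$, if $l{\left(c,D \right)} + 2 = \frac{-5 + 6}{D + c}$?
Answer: $126$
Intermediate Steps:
$l{\left(c,D \right)} = -2 + \frac{1}{D + c}$ ($l{\left(c,D \right)} = -2 + \frac{-5 + 6}{D + c} = -2 + 1 \frac{1}{D + c} = -2 + \frac{1}{D + c}$)
$U = -3$ ($U = 3 \cdot 3 \left(- \frac{1}{3}\right) = 3 \left(-1\right) = -3$)
$- 14 \left(6 + U\right) l{\left(0,-1 \right)} = - 14 \left(6 - 3\right) \frac{1 - -2 - 0}{-1 + 0} = \left(-14\right) 3 \frac{1 + 2 + 0}{-1} = - 42 \left(\left(-1\right) 3\right) = \left(-42\right) \left(-3\right) = 126$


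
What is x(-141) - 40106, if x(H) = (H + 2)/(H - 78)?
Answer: -8783075/219 ≈ -40105.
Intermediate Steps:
x(H) = (2 + H)/(-78 + H)
x(-141) - 40106 = (2 - 141)/(-78 - 141) - 40106 = -139/(-219) - 40106 = -1/219*(-139) - 40106 = 139/219 - 40106 = -8783075/219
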